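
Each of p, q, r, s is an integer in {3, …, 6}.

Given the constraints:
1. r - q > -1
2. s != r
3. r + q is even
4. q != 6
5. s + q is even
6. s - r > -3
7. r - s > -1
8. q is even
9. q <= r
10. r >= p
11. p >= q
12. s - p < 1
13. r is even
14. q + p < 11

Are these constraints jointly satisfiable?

Satisfiable

One satisfying assignment is p = 4, q = 4, r = 6, s = 4.
For the less obvious constraints — constraint 1: r - q = 2; constraint 6: s - r = -2 — and the others hold by inspection.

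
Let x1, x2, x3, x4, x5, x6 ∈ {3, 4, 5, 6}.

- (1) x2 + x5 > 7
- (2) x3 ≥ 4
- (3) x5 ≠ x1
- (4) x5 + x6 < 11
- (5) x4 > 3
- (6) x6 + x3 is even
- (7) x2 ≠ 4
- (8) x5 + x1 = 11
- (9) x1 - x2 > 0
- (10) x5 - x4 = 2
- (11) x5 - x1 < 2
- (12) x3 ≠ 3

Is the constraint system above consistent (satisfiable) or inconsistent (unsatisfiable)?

Try x1 = 5, x2 = 3, x3 = 6, x4 = 4, x5 = 6, x6 = 4.
Check constraint 1: x2 + x5 = 9; constraint 4: x5 + x6 = 10; constraint 8: x5 + x1 = 11. The remaining constraints are straightforward to verify.

Satisfiable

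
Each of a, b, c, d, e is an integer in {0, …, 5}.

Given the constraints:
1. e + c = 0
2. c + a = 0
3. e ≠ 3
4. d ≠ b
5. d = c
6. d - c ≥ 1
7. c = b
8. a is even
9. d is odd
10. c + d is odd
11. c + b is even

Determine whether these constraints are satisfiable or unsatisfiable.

From constraints 5 and 7, d = c = b, so d = b. But constraint 4 says d ≠ b. Contradiction.

Unsatisfiable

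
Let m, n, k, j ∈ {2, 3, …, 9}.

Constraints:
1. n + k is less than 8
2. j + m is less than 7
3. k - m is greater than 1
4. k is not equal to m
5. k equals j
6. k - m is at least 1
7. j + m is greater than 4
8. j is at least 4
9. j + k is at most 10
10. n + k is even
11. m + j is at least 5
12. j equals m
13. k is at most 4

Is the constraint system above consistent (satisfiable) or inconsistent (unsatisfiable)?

Unsatisfiable

From constraints 5 and 12, k = j = m, so k = m. But constraint 4 says k ≠ m. Contradiction.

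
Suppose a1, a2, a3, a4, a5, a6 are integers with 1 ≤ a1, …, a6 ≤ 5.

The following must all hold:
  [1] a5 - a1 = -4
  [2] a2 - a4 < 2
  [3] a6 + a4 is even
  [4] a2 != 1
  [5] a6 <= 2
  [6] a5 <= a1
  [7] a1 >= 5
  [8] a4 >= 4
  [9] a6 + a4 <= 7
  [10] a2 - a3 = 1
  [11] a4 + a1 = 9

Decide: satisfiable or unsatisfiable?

Take a1 = 5, a2 = 3, a3 = 2, a4 = 4, a5 = 1, a6 = 2. Then constraint 1: a5 - a1 = -4; constraint 2: a2 - a4 = -1, and every other listed constraint is also met.

Satisfiable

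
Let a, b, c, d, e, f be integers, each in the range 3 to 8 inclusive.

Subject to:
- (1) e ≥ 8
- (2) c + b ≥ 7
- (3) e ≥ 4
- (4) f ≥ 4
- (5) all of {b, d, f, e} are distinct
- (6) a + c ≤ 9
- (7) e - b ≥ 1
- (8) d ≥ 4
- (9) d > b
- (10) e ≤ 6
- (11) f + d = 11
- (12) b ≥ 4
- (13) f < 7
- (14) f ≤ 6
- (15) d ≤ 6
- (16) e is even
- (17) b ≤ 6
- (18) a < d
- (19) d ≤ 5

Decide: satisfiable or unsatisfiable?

Constraints 3, 4, 8, 10, 12, 14, 15, and 17 confine each of b, d, f, e to the 3 values {4, …, 6}.
Constraint 5 requires all 4 of them to be distinct, but only 3 values are available — impossible by the pigeonhole principle.

Unsatisfiable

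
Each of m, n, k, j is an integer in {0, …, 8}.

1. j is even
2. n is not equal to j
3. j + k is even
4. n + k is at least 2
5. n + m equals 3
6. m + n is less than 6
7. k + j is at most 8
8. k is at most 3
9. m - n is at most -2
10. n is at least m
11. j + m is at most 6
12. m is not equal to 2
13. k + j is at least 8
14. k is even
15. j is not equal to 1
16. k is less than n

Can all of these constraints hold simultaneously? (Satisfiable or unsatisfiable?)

Try m = 0, n = 3, k = 2, j = 6.
Check constraint 4: n + k = 5; constraint 5: n + m = 3; constraint 6: m + n = 3. The remaining constraints are straightforward to verify.

Satisfiable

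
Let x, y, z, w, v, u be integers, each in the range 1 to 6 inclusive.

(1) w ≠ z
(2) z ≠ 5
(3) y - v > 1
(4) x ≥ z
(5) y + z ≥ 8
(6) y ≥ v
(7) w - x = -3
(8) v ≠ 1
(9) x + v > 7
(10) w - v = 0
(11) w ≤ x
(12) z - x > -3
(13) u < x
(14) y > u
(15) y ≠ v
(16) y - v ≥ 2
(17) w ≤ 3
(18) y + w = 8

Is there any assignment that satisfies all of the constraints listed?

Setting (x, y, z, w, v, u) = (6, 5, 6, 3, 3, 1) satisfies everything: constraint 3: y - v = 2; constraint 5: y + z = 11; constraint 7: w - x = -3, and the others follow.

Satisfiable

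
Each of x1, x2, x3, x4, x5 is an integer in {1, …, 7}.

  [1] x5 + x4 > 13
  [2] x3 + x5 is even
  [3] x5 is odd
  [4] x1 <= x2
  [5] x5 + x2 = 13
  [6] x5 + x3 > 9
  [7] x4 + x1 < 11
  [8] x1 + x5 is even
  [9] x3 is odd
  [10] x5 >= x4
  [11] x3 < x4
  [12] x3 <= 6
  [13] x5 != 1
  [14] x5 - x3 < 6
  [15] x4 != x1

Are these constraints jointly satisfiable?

Satisfiable

Try x1 = 3, x2 = 6, x3 = 3, x4 = 7, x5 = 7.
Check constraint 1: x5 + x4 = 14; constraint 5: x5 + x2 = 13. The remaining constraints are straightforward to verify.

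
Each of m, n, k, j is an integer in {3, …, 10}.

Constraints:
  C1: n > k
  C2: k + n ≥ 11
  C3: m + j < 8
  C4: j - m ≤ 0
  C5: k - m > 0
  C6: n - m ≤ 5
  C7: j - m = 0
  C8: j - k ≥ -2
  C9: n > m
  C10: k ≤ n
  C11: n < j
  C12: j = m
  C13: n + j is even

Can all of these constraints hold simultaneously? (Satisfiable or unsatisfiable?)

Constraints 1, 4, 5, and 11 give j ≤ m, m < k, k < n, n < j. Chaining: j ≤ m < k < n < j, which forces j < j — impossible.

Unsatisfiable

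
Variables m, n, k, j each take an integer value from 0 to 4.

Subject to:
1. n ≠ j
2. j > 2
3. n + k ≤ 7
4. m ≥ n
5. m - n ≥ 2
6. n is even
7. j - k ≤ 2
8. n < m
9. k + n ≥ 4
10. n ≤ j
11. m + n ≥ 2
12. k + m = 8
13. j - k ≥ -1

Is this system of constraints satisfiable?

Try m = 4, n = 0, k = 4, j = 4.
Check constraint 3: n + k = 4; constraint 5: m - n = 4. The remaining constraints are straightforward to verify.

Satisfiable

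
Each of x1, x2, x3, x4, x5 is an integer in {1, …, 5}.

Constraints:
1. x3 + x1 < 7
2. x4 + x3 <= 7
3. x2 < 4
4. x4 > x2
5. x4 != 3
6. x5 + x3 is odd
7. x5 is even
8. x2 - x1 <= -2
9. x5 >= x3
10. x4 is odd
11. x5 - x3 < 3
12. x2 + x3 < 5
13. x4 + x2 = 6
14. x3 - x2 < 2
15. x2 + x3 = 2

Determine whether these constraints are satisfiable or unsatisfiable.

One satisfying assignment is x1 = 5, x2 = 1, x3 = 1, x4 = 5, x5 = 2.
For the less obvious constraints — constraint 1: x3 + x1 = 6; constraint 2: x4 + x3 = 6 — and the others hold by inspection.

Satisfiable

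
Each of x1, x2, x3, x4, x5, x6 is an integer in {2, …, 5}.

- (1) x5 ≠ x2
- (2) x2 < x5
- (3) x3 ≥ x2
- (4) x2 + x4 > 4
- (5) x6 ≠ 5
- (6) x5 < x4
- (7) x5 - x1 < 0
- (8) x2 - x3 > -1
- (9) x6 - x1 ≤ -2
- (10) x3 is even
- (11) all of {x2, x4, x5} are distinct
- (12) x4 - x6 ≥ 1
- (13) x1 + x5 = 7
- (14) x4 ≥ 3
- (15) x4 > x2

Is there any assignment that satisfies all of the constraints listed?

Satisfiable

Try x1 = 4, x2 = 2, x3 = 2, x4 = 5, x5 = 3, x6 = 2.
Check constraint 4: x2 + x4 = 7; constraint 7: x5 - x1 = -1; constraint 8: x2 - x3 = 0. The remaining constraints are straightforward to verify.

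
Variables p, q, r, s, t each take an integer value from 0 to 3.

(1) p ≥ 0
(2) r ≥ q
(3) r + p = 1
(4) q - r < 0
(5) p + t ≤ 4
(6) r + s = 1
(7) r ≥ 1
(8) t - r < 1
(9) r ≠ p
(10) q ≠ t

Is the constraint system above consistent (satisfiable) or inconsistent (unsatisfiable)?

Satisfiable

Take p = 0, q = 0, r = 1, s = 0, t = 1. Then constraint 3: r + p = 1; constraint 4: q - r = -1, and every other listed constraint is also met.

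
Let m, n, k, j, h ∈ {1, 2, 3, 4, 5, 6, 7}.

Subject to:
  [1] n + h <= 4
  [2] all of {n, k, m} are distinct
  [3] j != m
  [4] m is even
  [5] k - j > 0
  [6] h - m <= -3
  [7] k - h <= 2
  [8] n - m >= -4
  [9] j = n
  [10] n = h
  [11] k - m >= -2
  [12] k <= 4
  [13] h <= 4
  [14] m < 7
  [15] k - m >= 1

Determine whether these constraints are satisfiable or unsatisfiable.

Unsatisfiable

Constraints 6, 7, and 15 give k − m ≥ 1, m − h ≥ 3, h − k ≥ -2.
Adding all 3 inequalities: the left sides telescope to 0, and the right sides sum to 1 + 3 + (-2) = 2. So 0 ≥ 2, which is false.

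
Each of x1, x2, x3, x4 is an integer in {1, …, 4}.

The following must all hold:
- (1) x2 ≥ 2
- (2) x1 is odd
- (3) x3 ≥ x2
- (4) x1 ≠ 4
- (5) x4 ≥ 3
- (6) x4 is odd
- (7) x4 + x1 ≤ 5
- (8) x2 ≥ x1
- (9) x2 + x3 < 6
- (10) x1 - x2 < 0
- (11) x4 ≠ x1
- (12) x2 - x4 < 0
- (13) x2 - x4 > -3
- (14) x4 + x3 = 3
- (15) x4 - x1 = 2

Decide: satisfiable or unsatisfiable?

From constraint 5: x4 ≥ 3. From constraints 1 and 3: x3 ≥ x2 ≥ 2. Hence x4 + x3 ≥ 5. But constraint 14 requires x4 + x3 = 3, and 3 < 5. Contradiction.

Unsatisfiable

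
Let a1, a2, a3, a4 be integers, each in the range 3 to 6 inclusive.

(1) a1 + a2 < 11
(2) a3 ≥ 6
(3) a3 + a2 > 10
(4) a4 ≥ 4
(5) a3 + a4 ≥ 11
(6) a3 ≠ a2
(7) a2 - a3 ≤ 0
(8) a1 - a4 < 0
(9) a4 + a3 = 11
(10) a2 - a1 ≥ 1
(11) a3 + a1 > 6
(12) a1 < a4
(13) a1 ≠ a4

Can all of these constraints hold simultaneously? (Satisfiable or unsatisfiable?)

Try a1 = 3, a2 = 5, a3 = 6, a4 = 5.
Check constraint 1: a1 + a2 = 8; constraint 3: a3 + a2 = 11. The remaining constraints are straightforward to verify.

Satisfiable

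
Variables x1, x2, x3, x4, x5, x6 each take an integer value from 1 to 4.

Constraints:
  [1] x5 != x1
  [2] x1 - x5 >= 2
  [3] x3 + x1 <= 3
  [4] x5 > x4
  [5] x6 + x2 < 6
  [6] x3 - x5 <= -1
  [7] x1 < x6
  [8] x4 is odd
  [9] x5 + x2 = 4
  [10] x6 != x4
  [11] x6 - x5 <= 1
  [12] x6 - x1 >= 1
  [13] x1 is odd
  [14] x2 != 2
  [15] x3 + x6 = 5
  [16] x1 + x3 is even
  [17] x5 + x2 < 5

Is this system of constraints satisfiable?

Constraints 2, 11, and 12 give x6 − x1 ≥ 1, x1 − x5 ≥ 2, x5 − x6 ≥ -1.
Adding all 3 inequalities: the left sides telescope to 0, and the right sides sum to 1 + 2 + (-1) = 2. So 0 ≥ 2, which is false.

Unsatisfiable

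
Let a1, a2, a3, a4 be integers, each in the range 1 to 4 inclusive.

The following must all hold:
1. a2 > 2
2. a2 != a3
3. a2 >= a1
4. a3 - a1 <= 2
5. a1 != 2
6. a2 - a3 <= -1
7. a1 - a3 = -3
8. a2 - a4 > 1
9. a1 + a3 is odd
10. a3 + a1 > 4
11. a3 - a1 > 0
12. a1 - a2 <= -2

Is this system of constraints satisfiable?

Constraints 4, 6, and 12 give a2 − a1 ≥ 2, a1 − a3 ≥ -2, a3 − a2 ≥ 1.
Adding all 3 inequalities: the left sides telescope to 0, and the right sides sum to 2 + (-2) + 1 = 1. So 0 ≥ 1, which is false.

Unsatisfiable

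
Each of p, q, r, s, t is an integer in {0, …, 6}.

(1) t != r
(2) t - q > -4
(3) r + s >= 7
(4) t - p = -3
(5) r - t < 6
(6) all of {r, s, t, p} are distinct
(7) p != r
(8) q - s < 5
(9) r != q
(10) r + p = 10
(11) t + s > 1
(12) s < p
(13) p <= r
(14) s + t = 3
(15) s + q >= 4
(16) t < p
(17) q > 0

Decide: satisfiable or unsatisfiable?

Setting (p, q, r, s, t) = (4, 4, 6, 2, 1) satisfies everything: constraint 2: t - q = -3; constraint 3: r + s = 8; constraint 4: t - p = -3, and the others follow.

Satisfiable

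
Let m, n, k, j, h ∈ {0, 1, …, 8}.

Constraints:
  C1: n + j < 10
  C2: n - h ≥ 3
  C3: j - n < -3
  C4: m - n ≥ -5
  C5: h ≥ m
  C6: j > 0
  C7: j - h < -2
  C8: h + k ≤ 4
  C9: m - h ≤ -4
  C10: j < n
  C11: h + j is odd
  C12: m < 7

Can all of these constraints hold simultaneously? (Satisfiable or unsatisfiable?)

Unsatisfiable

Constraints 2, 4, and 9 give h − m ≥ 4, m − n ≥ -5, n − h ≥ 3.
Adding all 3 inequalities: the left sides telescope to 0, and the right sides sum to 4 + (-5) + 3 = 2. So 0 ≥ 2, which is false.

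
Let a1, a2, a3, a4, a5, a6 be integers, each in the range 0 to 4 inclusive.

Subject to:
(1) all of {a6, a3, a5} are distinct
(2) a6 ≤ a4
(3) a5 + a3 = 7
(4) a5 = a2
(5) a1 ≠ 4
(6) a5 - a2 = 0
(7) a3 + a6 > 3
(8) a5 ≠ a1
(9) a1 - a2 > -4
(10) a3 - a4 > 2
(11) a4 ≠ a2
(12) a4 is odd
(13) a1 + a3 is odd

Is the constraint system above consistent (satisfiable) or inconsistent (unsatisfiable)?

Satisfiable

Try a1 = 1, a2 = 3, a3 = 4, a4 = 1, a5 = 3, a6 = 0.
Check constraint 3: a5 + a3 = 7; constraint 6: a5 - a2 = 0; constraint 7: a3 + a6 = 4. The remaining constraints are straightforward to verify.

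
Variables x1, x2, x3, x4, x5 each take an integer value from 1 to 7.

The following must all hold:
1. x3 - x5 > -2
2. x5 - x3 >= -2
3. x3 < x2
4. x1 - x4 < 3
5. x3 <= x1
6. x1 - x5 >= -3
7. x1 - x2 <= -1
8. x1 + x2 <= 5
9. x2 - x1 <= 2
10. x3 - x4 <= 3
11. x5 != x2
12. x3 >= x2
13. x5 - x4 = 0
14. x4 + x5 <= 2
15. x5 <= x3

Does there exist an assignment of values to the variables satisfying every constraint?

Constraints 5, 7, and 12 give x1 < x2, x2 ≤ x3, x3 ≤ x1. Chaining: x1 < x2 ≤ x3 ≤ x1, which forces x1 < x1 — impossible.

Unsatisfiable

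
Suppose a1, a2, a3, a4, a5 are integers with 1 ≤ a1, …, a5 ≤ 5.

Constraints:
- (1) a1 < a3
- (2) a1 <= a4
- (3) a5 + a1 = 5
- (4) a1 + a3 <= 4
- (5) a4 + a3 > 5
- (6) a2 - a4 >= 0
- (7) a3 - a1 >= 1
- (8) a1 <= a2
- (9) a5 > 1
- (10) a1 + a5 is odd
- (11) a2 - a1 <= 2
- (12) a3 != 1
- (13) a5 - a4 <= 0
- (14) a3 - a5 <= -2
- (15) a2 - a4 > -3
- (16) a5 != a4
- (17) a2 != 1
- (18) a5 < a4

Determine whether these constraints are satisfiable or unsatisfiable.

Unsatisfiable

Constraints 6, 7, 11, 13, and 14 give a1 − a2 ≥ -2, a2 − a4 ≥ 0, a4 − a5 ≥ 0, a5 − a3 ≥ 2, a3 − a1 ≥ 1.
Adding all 5 inequalities: the left sides telescope to 0, and the right sides sum to (-2) + 0 + 0 + 2 + 1 = 1. So 0 ≥ 1, which is false.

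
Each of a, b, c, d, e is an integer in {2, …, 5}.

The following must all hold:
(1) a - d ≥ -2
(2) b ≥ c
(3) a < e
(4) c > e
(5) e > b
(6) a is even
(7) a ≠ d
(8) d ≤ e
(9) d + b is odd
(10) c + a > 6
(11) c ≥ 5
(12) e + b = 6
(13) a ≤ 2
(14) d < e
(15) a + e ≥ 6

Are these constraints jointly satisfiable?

Unsatisfiable

Constraints 2, 4, and 5 give c ≤ b, b < e, e < c. Chaining: c ≤ b < e < c, which forces c < c — impossible.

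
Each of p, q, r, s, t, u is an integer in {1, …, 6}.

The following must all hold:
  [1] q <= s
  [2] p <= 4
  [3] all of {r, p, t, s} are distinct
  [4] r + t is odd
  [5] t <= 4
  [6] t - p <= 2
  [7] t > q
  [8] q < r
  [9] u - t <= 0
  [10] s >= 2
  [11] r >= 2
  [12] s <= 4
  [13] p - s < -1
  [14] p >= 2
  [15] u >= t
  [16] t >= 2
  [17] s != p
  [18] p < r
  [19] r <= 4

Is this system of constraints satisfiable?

Unsatisfiable

Constraints 2, 5, 10, 11, 12, 14, 16, and 19 confine each of r, p, t, s to the 3 values {2, …, 4}.
Constraint 3 requires all 4 of them to be distinct, but only 3 values are available — impossible by the pigeonhole principle.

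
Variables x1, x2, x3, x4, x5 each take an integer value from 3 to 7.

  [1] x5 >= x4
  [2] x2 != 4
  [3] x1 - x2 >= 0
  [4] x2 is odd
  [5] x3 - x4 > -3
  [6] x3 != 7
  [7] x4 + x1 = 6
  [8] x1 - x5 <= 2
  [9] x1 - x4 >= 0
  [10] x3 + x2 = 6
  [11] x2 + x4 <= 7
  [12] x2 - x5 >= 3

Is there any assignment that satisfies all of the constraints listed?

Unsatisfiable

Constraints 3, 8, and 12 give x2 − x5 ≥ 3, x5 − x1 ≥ -2, x1 − x2 ≥ 0.
Adding all 3 inequalities: the left sides telescope to 0, and the right sides sum to 3 + (-2) + 0 = 1. So 0 ≥ 1, which is false.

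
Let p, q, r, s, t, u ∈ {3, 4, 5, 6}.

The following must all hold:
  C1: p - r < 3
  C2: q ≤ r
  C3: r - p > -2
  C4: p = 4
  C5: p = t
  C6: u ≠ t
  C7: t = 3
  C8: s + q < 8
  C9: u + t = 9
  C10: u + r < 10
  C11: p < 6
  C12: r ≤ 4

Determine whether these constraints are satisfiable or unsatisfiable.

Constraint 4 fixes p = 4 and constraint 7 fixes t = 3, but constraint 5 requires p = t. Since 4 ≠ 3, contradiction.

Unsatisfiable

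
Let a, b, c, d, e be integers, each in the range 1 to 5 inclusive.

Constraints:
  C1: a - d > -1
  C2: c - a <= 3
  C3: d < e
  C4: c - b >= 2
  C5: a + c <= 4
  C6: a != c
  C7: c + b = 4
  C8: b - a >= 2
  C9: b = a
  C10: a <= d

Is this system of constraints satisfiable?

Unsatisfiable

Constraints 2, 4, and 8 give b − a ≥ 2, a − c ≥ -3, c − b ≥ 2.
Adding all 3 inequalities: the left sides telescope to 0, and the right sides sum to 2 + (-3) + 2 = 1. So 0 ≥ 1, which is false.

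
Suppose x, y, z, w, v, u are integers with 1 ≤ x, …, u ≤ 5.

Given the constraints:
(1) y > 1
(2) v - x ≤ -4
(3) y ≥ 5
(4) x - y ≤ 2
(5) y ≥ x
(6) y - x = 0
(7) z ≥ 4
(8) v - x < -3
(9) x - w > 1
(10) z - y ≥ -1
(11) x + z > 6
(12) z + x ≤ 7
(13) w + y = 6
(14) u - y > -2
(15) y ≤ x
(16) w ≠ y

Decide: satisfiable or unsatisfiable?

From constraint 7: z ≥ 4. From constraints 3 and 15: x ≥ y ≥ 5. Hence z + x ≥ 9. But constraint 12 requires z + x ≤ 7, and 7 < 9. Contradiction.

Unsatisfiable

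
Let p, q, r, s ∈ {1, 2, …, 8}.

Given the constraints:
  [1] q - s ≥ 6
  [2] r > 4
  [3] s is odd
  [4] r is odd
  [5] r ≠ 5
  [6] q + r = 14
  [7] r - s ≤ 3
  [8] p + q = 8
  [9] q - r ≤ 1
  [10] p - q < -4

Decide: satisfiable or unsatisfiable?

Unsatisfiable

Constraints 1, 7, and 9 give r − q ≥ -1, q − s ≥ 6, s − r ≥ -3.
Adding all 3 inequalities: the left sides telescope to 0, and the right sides sum to (-1) + 6 + (-3) = 2. So 0 ≥ 2, which is false.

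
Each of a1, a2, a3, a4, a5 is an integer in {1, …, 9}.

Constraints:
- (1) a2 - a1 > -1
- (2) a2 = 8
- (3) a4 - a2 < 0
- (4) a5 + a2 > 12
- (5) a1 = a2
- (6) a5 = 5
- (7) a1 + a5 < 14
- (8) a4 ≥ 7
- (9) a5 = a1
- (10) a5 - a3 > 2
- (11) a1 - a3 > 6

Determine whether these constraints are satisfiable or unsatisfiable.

Unsatisfiable

Constraint 6 fixes a5 = 5 and constraint 2 fixes a2 = 8. Constraints 5 and 9 give a5 = a1 = a2, so a5 = a2. But 5 ≠ 8 — contradiction.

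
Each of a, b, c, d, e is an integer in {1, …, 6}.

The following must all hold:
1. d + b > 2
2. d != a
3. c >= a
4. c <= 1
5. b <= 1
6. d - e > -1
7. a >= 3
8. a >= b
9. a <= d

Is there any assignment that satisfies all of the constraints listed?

From constraint 7: a ≥ 3. From constraints 3 and 4: a ≤ c and c ≤ 1, so a ≤ 1. But 1 < 3, so no value of a works.

Unsatisfiable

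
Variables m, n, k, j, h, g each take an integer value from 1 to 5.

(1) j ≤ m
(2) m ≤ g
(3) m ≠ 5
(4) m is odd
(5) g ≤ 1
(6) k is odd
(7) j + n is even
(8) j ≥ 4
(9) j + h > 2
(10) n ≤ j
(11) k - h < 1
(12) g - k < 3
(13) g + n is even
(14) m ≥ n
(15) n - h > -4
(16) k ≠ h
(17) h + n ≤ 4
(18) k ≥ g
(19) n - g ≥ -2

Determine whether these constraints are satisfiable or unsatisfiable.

Unsatisfiable

From constraints 1 and 8: m ≥ j and j ≥ 4, so m ≥ 4. From constraints 2 and 5: m ≤ g and g ≤ 1, so m ≤ 1. But 1 < 4, so no value of m works.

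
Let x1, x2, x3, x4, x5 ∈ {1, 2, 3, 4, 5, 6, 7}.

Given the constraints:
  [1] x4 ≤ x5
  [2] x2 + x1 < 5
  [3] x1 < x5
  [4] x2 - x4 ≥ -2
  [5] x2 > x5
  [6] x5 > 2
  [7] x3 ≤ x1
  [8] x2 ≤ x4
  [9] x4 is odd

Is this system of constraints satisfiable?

Constraints 1, 5, and 8 give x2 ≤ x4, x4 ≤ x5, x5 < x2. Chaining: x2 ≤ x4 ≤ x5 < x2, which forces x2 < x2 — impossible.

Unsatisfiable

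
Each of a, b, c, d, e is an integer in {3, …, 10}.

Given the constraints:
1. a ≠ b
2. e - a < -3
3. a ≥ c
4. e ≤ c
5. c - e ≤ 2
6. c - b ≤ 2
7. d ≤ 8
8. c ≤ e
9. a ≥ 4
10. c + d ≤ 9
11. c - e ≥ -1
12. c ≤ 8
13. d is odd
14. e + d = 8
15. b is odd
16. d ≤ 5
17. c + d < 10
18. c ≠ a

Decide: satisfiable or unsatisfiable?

Satisfiable

Take a = 7, b = 3, c = 3, d = 5, e = 3. Then constraint 2: e - a = -4; constraint 5: c - e = 0; constraint 6: c - b = 0, and every other listed constraint is also met.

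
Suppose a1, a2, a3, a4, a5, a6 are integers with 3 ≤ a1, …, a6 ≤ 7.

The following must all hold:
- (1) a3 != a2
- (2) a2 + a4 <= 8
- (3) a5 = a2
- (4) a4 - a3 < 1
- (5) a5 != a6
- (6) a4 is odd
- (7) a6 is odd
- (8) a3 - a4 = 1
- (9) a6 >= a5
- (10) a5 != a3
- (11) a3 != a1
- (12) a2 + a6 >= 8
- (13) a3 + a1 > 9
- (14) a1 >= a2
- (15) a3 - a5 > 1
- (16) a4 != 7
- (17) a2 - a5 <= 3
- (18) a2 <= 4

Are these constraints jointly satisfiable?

Satisfiable

Try a1 = 4, a2 = 3, a3 = 6, a4 = 5, a5 = 3, a6 = 7.
Check constraint 2: a2 + a4 = 8; constraint 4: a4 - a3 = -1. The remaining constraints are straightforward to verify.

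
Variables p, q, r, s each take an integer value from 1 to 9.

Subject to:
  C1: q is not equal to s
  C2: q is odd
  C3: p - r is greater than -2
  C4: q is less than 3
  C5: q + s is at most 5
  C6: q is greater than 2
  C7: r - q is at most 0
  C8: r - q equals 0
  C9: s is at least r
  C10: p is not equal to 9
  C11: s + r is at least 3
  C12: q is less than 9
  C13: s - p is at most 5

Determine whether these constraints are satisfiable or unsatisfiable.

From constraint 6: q ≥ 3. From constraint 4: q ≤ 2. But 2 < 3, so no value of q works.

Unsatisfiable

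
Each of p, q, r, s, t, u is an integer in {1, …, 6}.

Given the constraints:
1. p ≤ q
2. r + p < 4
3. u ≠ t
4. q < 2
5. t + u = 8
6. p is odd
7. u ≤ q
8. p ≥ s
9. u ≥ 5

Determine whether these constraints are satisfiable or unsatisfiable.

From constraints 7 and 9: q ≥ u and u ≥ 5, so q ≥ 5. From constraint 4: q ≤ 1. But 1 < 5, so no value of q works.

Unsatisfiable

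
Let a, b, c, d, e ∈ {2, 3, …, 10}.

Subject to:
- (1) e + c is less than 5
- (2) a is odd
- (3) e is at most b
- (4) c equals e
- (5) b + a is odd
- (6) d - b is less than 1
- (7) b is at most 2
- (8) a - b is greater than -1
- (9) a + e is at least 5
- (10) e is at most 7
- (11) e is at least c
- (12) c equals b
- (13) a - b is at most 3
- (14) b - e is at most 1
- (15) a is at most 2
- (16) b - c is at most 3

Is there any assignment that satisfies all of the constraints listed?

Unsatisfiable

From constraint 15: a ≤ 2. From constraints 3 and 7: e ≤ b ≤ 2. Hence a + e ≤ 4. But constraint 9 requires a + e ≥ 5, and 5 > 4. Contradiction.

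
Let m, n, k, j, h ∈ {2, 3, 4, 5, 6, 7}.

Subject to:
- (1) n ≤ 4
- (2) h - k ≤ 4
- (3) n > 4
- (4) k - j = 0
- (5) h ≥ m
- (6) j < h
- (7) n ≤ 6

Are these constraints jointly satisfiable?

From constraint 3: n ≥ 5. From constraint 1: n ≤ 4. But 4 < 5, so no value of n works.

Unsatisfiable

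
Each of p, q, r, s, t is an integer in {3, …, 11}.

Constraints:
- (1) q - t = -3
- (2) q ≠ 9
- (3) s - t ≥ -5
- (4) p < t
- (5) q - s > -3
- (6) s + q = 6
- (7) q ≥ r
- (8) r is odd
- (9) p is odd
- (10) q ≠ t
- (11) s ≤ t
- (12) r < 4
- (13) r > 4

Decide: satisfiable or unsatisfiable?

Unsatisfiable

From constraint 13: r ≥ 5. From constraint 12: r ≤ 3. But 3 < 5, so no value of r works.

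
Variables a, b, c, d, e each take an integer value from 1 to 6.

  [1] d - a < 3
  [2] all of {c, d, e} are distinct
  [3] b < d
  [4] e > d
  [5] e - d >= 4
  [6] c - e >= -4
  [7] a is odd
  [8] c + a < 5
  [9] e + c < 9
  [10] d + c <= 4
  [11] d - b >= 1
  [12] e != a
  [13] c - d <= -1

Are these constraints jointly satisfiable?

Unsatisfiable

Constraints 5, 6, and 13 give c − e ≥ -4, e − d ≥ 4, d − c ≥ 1.
Adding all 3 inequalities: the left sides telescope to 0, and the right sides sum to (-4) + 4 + 1 = 1. So 0 ≥ 1, which is false.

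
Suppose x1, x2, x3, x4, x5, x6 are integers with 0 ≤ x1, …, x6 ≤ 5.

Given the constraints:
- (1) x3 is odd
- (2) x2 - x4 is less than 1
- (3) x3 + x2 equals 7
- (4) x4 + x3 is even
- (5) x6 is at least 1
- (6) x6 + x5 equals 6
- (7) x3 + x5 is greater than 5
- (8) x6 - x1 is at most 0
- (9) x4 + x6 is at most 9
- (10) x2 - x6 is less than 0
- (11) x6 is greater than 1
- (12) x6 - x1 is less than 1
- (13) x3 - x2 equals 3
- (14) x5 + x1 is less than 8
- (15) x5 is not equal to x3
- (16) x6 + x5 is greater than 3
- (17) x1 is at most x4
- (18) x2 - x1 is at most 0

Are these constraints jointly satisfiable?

One satisfying assignment is x1 = 3, x2 = 2, x3 = 5, x4 = 3, x5 = 3, x6 = 3.
For the less obvious constraints — constraint 2: x2 - x4 = -1; constraint 3: x3 + x2 = 7 — and the others hold by inspection.

Satisfiable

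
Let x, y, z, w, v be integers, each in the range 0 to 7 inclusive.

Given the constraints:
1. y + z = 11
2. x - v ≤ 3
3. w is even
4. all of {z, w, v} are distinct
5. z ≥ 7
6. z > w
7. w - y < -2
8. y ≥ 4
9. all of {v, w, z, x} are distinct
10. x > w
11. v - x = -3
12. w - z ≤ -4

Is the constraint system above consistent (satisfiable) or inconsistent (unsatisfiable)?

Satisfiable

Take x = 6, y = 4, z = 7, w = 0, v = 3. Then constraint 1: y + z = 11; constraint 2: x - v = 3, and every other listed constraint is also met.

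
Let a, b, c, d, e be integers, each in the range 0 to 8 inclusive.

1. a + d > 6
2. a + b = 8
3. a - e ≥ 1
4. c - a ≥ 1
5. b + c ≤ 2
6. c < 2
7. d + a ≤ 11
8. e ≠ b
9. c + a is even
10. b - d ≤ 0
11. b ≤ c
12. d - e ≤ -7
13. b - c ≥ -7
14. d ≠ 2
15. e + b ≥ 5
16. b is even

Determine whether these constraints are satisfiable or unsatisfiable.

Constraints 3, 4, 10, 12, and 13 give e − d ≥ 7, d − b ≥ 0, b − c ≥ -7, c − a ≥ 1, a − e ≥ 1.
Adding all 5 inequalities: the left sides telescope to 0, and the right sides sum to 7 + 0 + (-7) + 1 + 1 = 2. So 0 ≥ 2, which is false.

Unsatisfiable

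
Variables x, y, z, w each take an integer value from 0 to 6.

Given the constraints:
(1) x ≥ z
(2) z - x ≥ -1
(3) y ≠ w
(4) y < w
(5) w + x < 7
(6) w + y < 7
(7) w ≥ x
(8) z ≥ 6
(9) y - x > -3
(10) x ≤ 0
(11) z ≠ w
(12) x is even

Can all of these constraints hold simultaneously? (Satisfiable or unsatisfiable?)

Unsatisfiable

From constraints 1 and 8: x ≥ z and z ≥ 6, so x ≥ 6. From constraint 10: x ≤ 0. But 0 < 6, so no value of x works.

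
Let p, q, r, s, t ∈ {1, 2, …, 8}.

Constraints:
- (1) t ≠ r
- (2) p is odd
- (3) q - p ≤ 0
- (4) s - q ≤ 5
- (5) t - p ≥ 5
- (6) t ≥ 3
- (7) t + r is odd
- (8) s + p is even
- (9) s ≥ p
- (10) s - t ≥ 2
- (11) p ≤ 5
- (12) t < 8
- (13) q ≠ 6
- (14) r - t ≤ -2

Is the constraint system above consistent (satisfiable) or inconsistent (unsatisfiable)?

Constraints 3, 4, 5, and 10 give t − p ≥ 5, p − q ≥ 0, q − s ≥ -5, s − t ≥ 2.
Adding all 4 inequalities: the left sides telescope to 0, and the right sides sum to 5 + 0 + (-5) + 2 = 2. So 0 ≥ 2, which is false.

Unsatisfiable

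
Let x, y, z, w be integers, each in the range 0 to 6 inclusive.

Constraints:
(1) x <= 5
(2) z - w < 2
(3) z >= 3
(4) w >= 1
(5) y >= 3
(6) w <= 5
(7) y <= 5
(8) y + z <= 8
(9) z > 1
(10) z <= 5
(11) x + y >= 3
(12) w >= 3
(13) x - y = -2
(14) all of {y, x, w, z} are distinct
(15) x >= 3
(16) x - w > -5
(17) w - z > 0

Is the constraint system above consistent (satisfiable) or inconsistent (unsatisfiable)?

Constraints 1, 3, 5, 6, 7, 10, 12, and 15 confine each of y, x, w, z to the 3 values {3, …, 5}.
Constraint 14 requires all 4 of them to be distinct, but only 3 values are available — impossible by the pigeonhole principle.

Unsatisfiable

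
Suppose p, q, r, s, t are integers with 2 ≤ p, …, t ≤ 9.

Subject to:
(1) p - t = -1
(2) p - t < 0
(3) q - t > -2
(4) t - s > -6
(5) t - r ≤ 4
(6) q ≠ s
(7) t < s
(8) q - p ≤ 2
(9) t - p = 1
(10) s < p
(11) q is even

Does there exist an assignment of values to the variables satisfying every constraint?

Unsatisfiable

Constraints 2, 7, and 10 give t < s, s < p, p < t. Chaining: t < s < p < t, which forces t < t — impossible.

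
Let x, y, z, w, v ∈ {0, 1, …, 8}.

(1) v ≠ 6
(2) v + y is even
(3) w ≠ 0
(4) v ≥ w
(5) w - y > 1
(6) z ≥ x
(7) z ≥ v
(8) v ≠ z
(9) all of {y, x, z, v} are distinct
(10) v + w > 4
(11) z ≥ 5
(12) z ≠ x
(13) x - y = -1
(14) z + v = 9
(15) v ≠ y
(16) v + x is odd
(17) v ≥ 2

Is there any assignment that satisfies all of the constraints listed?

Satisfiable

The assignment x = 0, y = 1, z = 6, w = 3, v = 3 works:
  constraint 5 holds since w - y = 2.
  constraint 10 holds since v + w = 6.
The rest check out directly.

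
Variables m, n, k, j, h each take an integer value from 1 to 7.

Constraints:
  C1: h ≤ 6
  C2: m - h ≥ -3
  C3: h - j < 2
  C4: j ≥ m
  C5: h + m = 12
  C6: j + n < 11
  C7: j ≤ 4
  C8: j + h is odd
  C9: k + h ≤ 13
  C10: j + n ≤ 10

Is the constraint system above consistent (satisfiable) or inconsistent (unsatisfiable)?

Unsatisfiable

From constraint 1: h ≤ 6. From constraints 4 and 7: m ≤ j ≤ 4. Hence h + m ≤ 10. But constraint 5 requires h + m = 12, and 12 > 10. Contradiction.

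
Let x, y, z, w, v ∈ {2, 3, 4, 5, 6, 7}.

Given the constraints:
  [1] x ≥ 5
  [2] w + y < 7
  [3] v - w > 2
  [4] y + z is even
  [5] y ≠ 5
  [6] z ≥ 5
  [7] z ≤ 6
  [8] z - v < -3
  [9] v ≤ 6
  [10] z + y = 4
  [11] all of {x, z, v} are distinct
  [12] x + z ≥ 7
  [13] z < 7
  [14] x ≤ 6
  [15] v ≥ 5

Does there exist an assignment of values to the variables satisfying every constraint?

Constraints 1, 6, 7, 9, 14, and 15 confine each of x, z, v to the 2 values {5, 6}.
Constraint 11 requires all 3 of them to be distinct, but only 2 values are available — impossible by the pigeonhole principle.

Unsatisfiable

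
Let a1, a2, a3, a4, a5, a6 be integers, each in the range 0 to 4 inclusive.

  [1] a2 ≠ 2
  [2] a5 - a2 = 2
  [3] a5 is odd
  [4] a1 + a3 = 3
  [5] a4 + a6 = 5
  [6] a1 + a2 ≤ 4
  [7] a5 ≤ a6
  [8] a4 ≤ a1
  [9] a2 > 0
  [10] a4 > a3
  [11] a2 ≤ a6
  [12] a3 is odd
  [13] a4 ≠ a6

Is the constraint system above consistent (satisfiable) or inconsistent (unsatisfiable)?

Satisfiable

Take a1 = 2, a2 = 1, a3 = 1, a4 = 2, a5 = 3, a6 = 3. Then constraint 2: a5 - a2 = 2; constraint 4: a1 + a3 = 3, and every other listed constraint is also met.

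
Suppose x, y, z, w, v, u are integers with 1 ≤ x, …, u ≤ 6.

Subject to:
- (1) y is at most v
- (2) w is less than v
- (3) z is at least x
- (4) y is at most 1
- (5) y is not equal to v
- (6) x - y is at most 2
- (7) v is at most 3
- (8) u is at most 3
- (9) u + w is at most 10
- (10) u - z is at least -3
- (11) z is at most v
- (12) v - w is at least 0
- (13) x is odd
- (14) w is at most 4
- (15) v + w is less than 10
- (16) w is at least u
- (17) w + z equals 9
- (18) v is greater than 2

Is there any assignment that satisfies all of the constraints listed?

Unsatisfiable

From constraint 14: w ≤ 4. From constraints 7 and 11: z ≤ v ≤ 3. Hence w + z ≤ 7. But constraint 17 requires w + z = 9, and 9 > 7. Contradiction.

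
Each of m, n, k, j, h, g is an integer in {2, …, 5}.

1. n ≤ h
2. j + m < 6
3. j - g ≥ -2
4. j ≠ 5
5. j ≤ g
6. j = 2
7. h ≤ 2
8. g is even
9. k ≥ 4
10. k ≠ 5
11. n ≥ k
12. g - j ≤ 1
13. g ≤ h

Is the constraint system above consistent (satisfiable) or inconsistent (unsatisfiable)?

From constraints 9 and 11: n ≥ k and k ≥ 4, so n ≥ 4. From constraints 1 and 7: n ≤ h and h ≤ 2, so n ≤ 2. But 2 < 4, so no value of n works.

Unsatisfiable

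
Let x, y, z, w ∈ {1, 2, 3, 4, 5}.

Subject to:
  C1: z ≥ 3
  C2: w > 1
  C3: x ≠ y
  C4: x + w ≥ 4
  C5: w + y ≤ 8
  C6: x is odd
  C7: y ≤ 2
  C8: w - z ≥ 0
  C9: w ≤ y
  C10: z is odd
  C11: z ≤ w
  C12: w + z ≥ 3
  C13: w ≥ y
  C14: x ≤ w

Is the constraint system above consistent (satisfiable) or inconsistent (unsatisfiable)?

From constraints 1 and 11: w ≥ z and z ≥ 3, so w ≥ 3. From constraints 7 and 9: w ≤ y and y ≤ 2, so w ≤ 2. But 2 < 3, so no value of w works.

Unsatisfiable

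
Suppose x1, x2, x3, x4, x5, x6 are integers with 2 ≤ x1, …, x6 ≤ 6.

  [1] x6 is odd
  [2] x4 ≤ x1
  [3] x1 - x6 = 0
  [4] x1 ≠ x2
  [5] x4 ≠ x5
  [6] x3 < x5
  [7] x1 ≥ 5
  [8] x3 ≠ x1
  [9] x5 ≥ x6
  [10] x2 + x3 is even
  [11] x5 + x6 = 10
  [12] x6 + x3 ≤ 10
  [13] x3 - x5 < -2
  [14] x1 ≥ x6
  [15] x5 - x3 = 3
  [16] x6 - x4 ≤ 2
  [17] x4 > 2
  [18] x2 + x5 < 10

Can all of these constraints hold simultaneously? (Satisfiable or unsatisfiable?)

One satisfying assignment is x1 = 5, x2 = 2, x3 = 2, x4 = 3, x5 = 5, x6 = 5.
For the less obvious constraints — constraint 3: x1 - x6 = 0; constraint 11: x5 + x6 = 10 — and the others hold by inspection.

Satisfiable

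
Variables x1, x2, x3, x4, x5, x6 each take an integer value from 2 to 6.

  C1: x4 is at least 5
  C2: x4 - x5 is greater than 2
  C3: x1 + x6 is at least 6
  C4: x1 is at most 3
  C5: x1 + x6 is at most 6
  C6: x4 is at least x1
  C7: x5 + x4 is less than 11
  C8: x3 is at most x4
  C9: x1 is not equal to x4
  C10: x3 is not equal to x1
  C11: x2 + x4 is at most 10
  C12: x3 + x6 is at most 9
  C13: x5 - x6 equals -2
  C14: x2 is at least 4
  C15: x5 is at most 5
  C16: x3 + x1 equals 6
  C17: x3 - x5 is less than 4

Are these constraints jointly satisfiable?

Satisfiable

Setting (x1, x2, x3, x4, x5, x6) = (2, 4, 4, 6, 2, 4) satisfies everything: constraint 2: x4 - x5 = 4; constraint 3: x1 + x6 = 6; constraint 5: x1 + x6 = 6, and the others follow.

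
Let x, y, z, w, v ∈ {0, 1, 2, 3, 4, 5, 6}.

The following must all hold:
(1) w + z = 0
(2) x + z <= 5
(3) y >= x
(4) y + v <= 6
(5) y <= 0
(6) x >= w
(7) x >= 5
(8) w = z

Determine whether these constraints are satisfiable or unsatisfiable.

Unsatisfiable

From constraint 7: x ≥ 5. From constraints 3 and 5: x ≤ y and y ≤ 0, so x ≤ 0. But 0 < 5, so no value of x works.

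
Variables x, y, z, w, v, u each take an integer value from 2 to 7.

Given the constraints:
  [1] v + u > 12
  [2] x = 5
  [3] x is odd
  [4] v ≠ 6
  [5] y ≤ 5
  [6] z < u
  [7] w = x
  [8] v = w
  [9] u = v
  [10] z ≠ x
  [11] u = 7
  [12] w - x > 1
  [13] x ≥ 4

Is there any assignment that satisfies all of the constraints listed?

Constraint 11 fixes u = 7 and constraint 2 fixes x = 5. Constraints 7, 8, and 9 give u = v = w = x, so u = x. But 7 ≠ 5 — contradiction.

Unsatisfiable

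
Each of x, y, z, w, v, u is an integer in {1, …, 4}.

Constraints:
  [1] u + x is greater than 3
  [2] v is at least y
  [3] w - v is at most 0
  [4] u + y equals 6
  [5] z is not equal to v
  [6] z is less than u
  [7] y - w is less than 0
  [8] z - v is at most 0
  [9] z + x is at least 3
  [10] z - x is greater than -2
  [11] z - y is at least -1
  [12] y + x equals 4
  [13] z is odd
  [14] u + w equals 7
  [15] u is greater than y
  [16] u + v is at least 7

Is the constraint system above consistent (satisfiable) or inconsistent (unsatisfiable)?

Satisfiable

Setting (x, y, z, w, v, u) = (2, 2, 1, 3, 3, 4) satisfies everything: constraint 1: u + x = 6; constraint 3: w - v = 0; constraint 4: u + y = 6, and the others follow.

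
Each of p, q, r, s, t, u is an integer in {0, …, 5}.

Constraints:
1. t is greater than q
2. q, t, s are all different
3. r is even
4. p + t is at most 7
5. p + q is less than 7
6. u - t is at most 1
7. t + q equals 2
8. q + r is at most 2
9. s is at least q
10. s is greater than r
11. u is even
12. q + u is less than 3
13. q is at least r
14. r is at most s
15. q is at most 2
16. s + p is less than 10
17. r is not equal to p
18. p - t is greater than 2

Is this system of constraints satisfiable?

One satisfying assignment is p = 5, q = 0, r = 0, s = 4, t = 2, u = 0.
For the less obvious constraints — constraint 4: p + t = 7; constraint 5: p + q = 5; constraint 6: u - t = -2 — and the others hold by inspection.

Satisfiable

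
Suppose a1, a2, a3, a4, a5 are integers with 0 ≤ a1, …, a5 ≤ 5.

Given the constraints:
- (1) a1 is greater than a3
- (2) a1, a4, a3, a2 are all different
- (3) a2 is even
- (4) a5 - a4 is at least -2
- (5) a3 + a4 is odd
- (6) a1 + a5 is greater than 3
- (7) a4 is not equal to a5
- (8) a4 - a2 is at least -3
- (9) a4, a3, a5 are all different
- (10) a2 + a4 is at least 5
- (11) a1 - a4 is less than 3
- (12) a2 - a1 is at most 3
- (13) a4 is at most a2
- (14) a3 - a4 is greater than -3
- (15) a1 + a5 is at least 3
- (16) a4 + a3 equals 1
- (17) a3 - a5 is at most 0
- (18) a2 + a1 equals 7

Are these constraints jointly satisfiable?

Setting (a1, a2, a3, a4, a5) = (3, 4, 0, 1, 2) satisfies everything: constraint 4: a5 - a4 = 1; constraint 6: a1 + a5 = 5; constraint 8: a4 - a2 = -3, and the others follow.

Satisfiable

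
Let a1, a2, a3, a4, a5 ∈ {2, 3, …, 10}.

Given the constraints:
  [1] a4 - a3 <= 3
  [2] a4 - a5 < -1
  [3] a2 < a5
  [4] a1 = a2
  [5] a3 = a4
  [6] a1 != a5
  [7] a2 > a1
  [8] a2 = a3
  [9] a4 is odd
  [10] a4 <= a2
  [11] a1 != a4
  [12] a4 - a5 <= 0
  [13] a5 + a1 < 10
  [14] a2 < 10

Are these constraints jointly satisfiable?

Unsatisfiable

From constraints 4, 5, and 8, a1 = a2 = a3 = a4, so a1 = a4. But constraint 11 says a1 ≠ a4. Contradiction.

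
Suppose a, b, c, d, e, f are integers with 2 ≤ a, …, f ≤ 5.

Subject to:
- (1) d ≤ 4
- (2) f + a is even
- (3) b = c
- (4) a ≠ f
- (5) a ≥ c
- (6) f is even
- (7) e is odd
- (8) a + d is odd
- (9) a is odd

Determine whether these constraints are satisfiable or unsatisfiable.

Constraint 6 makes f even and constraint 9 makes a odd, so f + a must be odd. Constraint 2 says f + a is even — contradiction.

Unsatisfiable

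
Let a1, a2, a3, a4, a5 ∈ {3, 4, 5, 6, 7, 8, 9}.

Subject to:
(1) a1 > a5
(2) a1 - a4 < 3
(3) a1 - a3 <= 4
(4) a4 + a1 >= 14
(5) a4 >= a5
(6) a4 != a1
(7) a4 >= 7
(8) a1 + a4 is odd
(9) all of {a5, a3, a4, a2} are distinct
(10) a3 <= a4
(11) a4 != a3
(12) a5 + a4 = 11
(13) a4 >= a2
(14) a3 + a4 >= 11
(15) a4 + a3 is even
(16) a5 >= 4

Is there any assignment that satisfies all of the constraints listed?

One satisfying assignment is a1 = 8, a2 = 6, a3 = 5, a4 = 7, a5 = 4.
For the less obvious constraints — constraint 2: a1 - a4 = 1; constraint 3: a1 - a3 = 3 — and the others hold by inspection.

Satisfiable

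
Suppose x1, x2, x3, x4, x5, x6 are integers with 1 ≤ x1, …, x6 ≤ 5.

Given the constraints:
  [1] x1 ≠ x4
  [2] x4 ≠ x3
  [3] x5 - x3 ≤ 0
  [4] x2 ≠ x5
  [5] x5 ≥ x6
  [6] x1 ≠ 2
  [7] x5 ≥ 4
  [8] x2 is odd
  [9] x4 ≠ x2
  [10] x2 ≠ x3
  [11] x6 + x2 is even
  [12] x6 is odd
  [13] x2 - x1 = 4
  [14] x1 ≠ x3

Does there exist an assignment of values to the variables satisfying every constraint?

Satisfiable

One satisfying assignment is x1 = 1, x2 = 5, x3 = 4, x4 = 3, x5 = 4, x6 = 3.
For the less obvious constraints — constraint 3: x5 - x3 = 0; constraint 13: x2 - x1 = 4 — and the others hold by inspection.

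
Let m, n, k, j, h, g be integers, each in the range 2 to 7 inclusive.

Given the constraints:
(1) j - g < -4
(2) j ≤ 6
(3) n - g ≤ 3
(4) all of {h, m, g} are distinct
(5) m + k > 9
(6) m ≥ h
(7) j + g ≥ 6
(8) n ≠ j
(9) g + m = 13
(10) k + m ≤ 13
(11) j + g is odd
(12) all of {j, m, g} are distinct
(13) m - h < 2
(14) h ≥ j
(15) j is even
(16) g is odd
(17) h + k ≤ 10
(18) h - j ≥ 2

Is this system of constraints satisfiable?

Satisfiable

Take m = 6, n = 7, k = 4, j = 2, h = 5, g = 7. Then constraint 1: j - g = -5; constraint 3: n - g = 0, and every other listed constraint is also met.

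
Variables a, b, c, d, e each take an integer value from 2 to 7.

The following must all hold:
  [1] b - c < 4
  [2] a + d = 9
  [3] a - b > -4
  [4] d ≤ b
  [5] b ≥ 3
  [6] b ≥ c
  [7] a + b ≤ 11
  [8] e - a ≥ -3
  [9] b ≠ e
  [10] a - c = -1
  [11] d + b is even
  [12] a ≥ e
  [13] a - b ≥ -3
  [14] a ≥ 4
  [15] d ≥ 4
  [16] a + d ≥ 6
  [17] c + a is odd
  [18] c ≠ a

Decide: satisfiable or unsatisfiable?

Satisfiable

One satisfying assignment is a = 4, b = 7, c = 5, d = 5, e = 2.
For the less obvious constraints — constraint 1: b - c = 2; constraint 2: a + d = 9 — and the others hold by inspection.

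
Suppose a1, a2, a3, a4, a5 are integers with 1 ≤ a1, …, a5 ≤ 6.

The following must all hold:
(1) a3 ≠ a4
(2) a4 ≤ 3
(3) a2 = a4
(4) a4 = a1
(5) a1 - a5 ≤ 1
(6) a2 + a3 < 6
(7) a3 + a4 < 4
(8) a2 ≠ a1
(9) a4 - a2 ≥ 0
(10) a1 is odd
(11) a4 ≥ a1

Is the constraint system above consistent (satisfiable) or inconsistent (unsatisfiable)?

Unsatisfiable

From constraints 3 and 4, a2 = a4 = a1, so a2 = a1. But constraint 8 says a2 ≠ a1. Contradiction.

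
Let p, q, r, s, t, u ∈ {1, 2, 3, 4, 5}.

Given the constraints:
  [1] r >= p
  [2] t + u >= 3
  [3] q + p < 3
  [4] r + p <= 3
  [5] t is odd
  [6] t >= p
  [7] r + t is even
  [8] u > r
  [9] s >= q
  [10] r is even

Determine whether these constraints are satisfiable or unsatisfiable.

Constraint 10 makes r even and constraint 5 makes t odd, so r + t must be odd. Constraint 7 says r + t is even — contradiction.

Unsatisfiable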